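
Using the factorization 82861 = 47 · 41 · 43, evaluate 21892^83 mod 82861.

13399

Mod 47: 21892 ≡ 37; by Fermat, exponent reduces to 83 mod 46 = 37; 37^37 ≡ 4 (mod 47).
Mod 41: 21892 ≡ 39; by Fermat, exponent reduces to 83 mod 40 = 3; 39^3 ≡ 33 (mod 41).
Mod 43: 21892 ≡ 5; by Fermat, exponent reduces to 83 mod 42 = 41; 5^41 ≡ 26 (mod 43).
Combine by CRT: x ≡ 4 (mod 47), x ≡ 33 (mod 41), x ≡ 26 (mod 43) ⇒ x ≡ 13399 (mod 82861).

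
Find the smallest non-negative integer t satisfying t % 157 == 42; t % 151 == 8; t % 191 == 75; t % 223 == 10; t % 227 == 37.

48844163439

From t ≡ 42 (mod 157) write t = 42 + 157s. Substituting into t ≡ 8 (mod 151) gives 157s ≡ 117 (mod 151), and since 6⁻¹ ≡ 126 (mod 151), s ≡ 95. Hence t ≡ 42 + 157·95 = 14957 (mod 23707).
From t ≡ 14957 (mod 23707) write t = 14957 + 23707s. Substituting into t ≡ 75 (mod 191) gives 23707s ≡ 16 (mod 191), and since 23⁻¹ ≡ 108 (mod 191), s ≡ 9. Hence t ≡ 14957 + 23707·9 = 228320 (mod 4528037).
From t ≡ 228320 (mod 4528037) write t = 228320 + 4528037s. Substituting into t ≡ 10 (mod 223) gives 4528037s ≡ 42 (mod 223), and since 22⁻¹ ≡ 71 (mod 223), s ≡ 83. Hence t ≡ 228320 + 4528037·83 = 376055391 (mod 1009752251).
From t ≡ 376055391 (mod 1009752251) write t = 376055391 + 1009752251s. Substituting into t ≡ 37 (mod 227) gives 1009752251s ≡ 110 (mod 227), and since 182⁻¹ ≡ 116 (mod 227), s ≡ 48. Hence t ≡ 376055391 + 1009752251·48 = 48844163439 (mod 229213760977).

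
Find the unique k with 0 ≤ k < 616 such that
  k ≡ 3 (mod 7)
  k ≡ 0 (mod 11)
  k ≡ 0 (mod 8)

528

The moduli are pairwise coprime; N = 7·11·8 = 616.
N/7 = 88; 88 ≡ 4 (mod 7); 4·2 ≡ 1, so inverse 2.
N/11 = 56; 56 ≡ 1 (mod 11), inverse 1.
N/8 = 77; 77 ≡ 5 (mod 8); 5·5 ≡ 1, so inverse 5.
k ≡ 3·88·2 + 0·56·1 + 0·77·5 = 528.
528 mod 616 = 528.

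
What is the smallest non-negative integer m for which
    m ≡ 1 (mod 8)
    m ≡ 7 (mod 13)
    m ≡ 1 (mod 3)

241

From m ≡ 1 (mod 8) write m = 1 + 8t. Substituting into m ≡ 7 (mod 13) gives 8t ≡ 6 (mod 13), and since 8⁻¹ ≡ 5 (mod 13), t ≡ 4. Hence m ≡ 1 + 8·4 = 33 (mod 104).
From m ≡ 33 (mod 104) write m = 33 + 104t. Substituting into m ≡ 1 (mod 3) gives 104t ≡ 1 (mod 3), and since 2⁻¹ ≡ 2 (mod 3), t ≡ 2. Hence m ≡ 33 + 104·2 = 241 (mod 312).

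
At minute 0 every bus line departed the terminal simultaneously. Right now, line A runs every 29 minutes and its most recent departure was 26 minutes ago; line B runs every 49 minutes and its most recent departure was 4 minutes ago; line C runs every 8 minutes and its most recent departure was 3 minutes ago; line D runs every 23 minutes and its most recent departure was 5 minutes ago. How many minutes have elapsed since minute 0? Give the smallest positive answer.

55619

The moduli are pairwise coprime; N = 29·49·8·23 = 261464.
N/29 = 9016; 9016 ≡ 26 (mod 29); 26·19 ≡ 1, so inverse 19.
N/49 = 5336; 5336 ≡ 44 (mod 49); 44·39 ≡ 1, so inverse 39.
N/8 = 32683; 32683 ≡ 3 (mod 8); 3·3 ≡ 1, so inverse 3.
N/23 = 11368; 11368 ≡ 6 (mod 23); 6·4 ≡ 1, so inverse 4.
t ≡ 26·9016·19 + 4·5336·39 + 3·32683·3 + 5·11368·4 = 5807827.
5807827 mod 261464 = 55619.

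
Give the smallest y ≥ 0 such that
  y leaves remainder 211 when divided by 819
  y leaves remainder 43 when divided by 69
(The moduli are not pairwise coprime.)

9220

gcd(819, 69) = 3 and 3 | (43 − 211), so the pair is consistent; merging gives y ≡ 9220 (mod 18837), where 18837 = lcm(819, 69).
The solution is unique modulo lcm(819, 69) = 18837.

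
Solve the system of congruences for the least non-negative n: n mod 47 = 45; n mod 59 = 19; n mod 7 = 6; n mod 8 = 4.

The moduli are pairwise coprime; M = 47·59·7·8 = 155288.
M/47 = 3304; 3304 ≡ 14 (mod 47); 14·37 ≡ 1, so inverse 37.
M/59 = 2632; 2632 ≡ 36 (mod 59); 36·41 ≡ 1, so inverse 41.
M/7 = 22184; 22184 ≡ 1 (mod 7), inverse 1.
M/8 = 19411; 19411 ≡ 3 (mod 8); 3·3 ≡ 1, so inverse 3.
n ≡ 45·3304·37 + 19·2632·41 + 6·22184·1 + 4·19411·3 = 7917524.
7917524 mod 155288 = 153124.

153124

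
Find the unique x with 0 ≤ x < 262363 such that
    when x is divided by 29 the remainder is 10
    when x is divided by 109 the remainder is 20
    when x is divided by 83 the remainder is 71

188481

The moduli are pairwise coprime; N = 29·109·83 = 262363.
N/29 = 9047; 9047 ≡ 28 (mod 29); 28·28 ≡ 1, so inverse 28.
N/109 = 2407; 2407 ≡ 9 (mod 109); 9·97 ≡ 1, so inverse 97.
N/83 = 3161; 3161 ≡ 7 (mod 83); 7·12 ≡ 1, so inverse 12.
x ≡ 10·9047·28 + 20·2407·97 + 71·3161·12 = 9895912.
9895912 mod 262363 = 188481.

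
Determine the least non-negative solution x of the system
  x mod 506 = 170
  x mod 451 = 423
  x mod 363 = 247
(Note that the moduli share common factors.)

550192

gcd(506, 451) = 11 and 11 | (423 − 170), so the pair is consistent; merging gives x ≡ 10796 (mod 20746), where 20746 = lcm(506, 451).
gcd(20746, 363) = 11 and 11 | (247 − 10796), so the pair is consistent; merging gives x ≡ 550192 (mod 684618), where 684618 = lcm(20746, 363).
The solution is unique modulo lcm(506, 451, 363) = 684618.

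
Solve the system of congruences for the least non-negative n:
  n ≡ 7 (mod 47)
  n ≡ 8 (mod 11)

195

Combine the congruences pairwise.
From n ≡ 7 (mod 47) write n = 7 + 47t. Substituting into n ≡ 8 (mod 11) gives 47t ≡ 1 (mod 11), and since 3⁻¹ ≡ 4 (mod 11), t ≡ 4. Hence n ≡ 7 + 47·4 = 195 (mod 517).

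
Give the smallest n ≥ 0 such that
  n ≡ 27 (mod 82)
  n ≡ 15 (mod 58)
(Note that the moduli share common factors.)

gcd(82, 58) = 2 and 2 | (15 − 27), so the pair is consistent; merging gives n ≡ 1175 (mod 2378), where 2378 = lcm(82, 58).
The solution is unique modulo lcm(82, 58) = 2378.

1175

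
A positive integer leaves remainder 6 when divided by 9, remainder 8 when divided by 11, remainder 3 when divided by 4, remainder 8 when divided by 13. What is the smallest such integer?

The moduli are pairwise coprime; M = 9·11·4·13 = 5148.
M/9 = 572; 572 ≡ 5 (mod 9); 5·2 ≡ 1, so inverse 2.
M/11 = 468; 468 ≡ 6 (mod 11); 6·2 ≡ 1, so inverse 2.
M/4 = 1287; 1287 ≡ 3 (mod 4); 3·3 ≡ 1, so inverse 3.
M/13 = 396; 396 ≡ 6 (mod 13); 6·11 ≡ 1, so inverse 11.
N ≡ 6·572·2 + 8·468·2 + 3·1287·3 + 8·396·11 = 60783.
60783 mod 5148 = 4155.

4155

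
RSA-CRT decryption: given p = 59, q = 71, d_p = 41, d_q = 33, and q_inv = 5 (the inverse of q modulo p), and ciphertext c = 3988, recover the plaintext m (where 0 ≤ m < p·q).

959

m₁ = c^(d_p) mod p: c ≡ 35 (mod 59), and 35^41 mod 59 = 15.
m₂ = c^(d_q) mod q: c ≡ 12 (mod 71), and 12^33 mod 71 = 36.
h = q_inv·(m₁ − m₂) mod p = 5·(15 − 36) mod 59 = 13.
m = m₂ + h·q = 36 + 13·71 = 959.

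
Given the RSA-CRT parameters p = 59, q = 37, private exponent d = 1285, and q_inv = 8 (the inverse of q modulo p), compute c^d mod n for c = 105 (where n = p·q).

d_p = d mod (p−1) = 1285 mod 58 = 9; d_q = d mod (q−1) = 25.
m₁ = c^(d_p) mod p: c ≡ 46 (mod 59), and 46^9 mod 59 = 29.
m₂ = c^(d_q) mod q: c ≡ 31 (mod 37), and 31^25 mod 37 = 31.
h = q_inv·(m₁ − m₂) mod p = 8·(29 − 31) mod 59 = 43.
m = m₂ + h·q = 31 + 43·37 = 1622.

1622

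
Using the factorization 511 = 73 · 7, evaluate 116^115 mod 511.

445

Mod 73: 116 ≡ 43; by Fermat, exponent reduces to 115 mod 72 = 43; 43^43 ≡ 7 (mod 73).
Mod 7: 116 ≡ 4; by Fermat, exponent reduces to 115 mod 6 = 1; 4^1 ≡ 4 (mod 7).
Combine by CRT: x ≡ 7 (mod 73), x ≡ 4 (mod 7) ⇒ x ≡ 445 (mod 511).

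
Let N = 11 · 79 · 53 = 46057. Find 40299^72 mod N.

20155

Mod 11: 40299 ≡ 6; by Fermat, exponent reduces to 72 mod 10 = 2; 6^2 ≡ 3 (mod 11).
Mod 79: 40299 ≡ 9; 9^72 ≡ 10 (mod 79).
Mod 53: 40299 ≡ 19; by Fermat, exponent reduces to 72 mod 52 = 20; 19^20 ≡ 15 (mod 53).
Combine by CRT: x ≡ 3 (mod 11), x ≡ 10 (mod 79), x ≡ 15 (mod 53) ⇒ x ≡ 20155 (mod 46057).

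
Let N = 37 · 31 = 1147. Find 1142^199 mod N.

708

Mod 37: 1142 ≡ 32; by Fermat, exponent reduces to 199 mod 36 = 19; 32^19 ≡ 5 (mod 37).
Mod 31: 1142 ≡ 26; by Fermat, exponent reduces to 199 mod 30 = 19; 26^19 ≡ 26 (mod 31).
Combine by CRT: x ≡ 5 (mod 37), x ≡ 26 (mod 31) ⇒ x ≡ 708 (mod 1147).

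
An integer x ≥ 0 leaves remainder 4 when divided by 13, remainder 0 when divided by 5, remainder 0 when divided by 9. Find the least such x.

The moduli are pairwise coprime; N = 13·5·9 = 585.
N/13 = 45; 45 ≡ 6 (mod 13); 6·11 ≡ 1, so inverse 11.
N/5 = 117; 117 ≡ 2 (mod 5); 2·3 ≡ 1, so inverse 3.
N/9 = 65; 65 ≡ 2 (mod 9); 2·5 ≡ 1, so inverse 5.
x ≡ 4·45·11 + 0·117·3 + 0·65·5 = 1980.
1980 mod 585 = 225.

225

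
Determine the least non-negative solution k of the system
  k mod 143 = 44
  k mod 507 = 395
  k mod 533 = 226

Combine the congruences pairwise.
gcd(143, 507) = 13 and 13 | (395 − 44), so the pair is consistent; merging gives k ≡ 902 (mod 5577), where 5577 = lcm(143, 507).
gcd(5577, 533) = 13 and 13 | (226 − 902), so the pair is consistent; merging gives k ≡ 118019 (mod 228657), where 228657 = lcm(5577, 533).
The solution is unique modulo lcm(143, 507, 533) = 228657.

118019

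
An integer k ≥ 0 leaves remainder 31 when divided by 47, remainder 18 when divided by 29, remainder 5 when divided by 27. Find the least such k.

The moduli are pairwise coprime; N = 47·29·27 = 36801.
N/47 = 783; 783 ≡ 31 (mod 47); 31·44 ≡ 1, so inverse 44.
N/29 = 1269; 1269 ≡ 22 (mod 29); 22·4 ≡ 1, so inverse 4.
N/27 = 1363; 1363 ≡ 13 (mod 27); 13·25 ≡ 1, so inverse 25.
k ≡ 31·783·44 + 18·1269·4 + 5·1363·25 = 1329755.
1329755 mod 36801 = 4919.

4919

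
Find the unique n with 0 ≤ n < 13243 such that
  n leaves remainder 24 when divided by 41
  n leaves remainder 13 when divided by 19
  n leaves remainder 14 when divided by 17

From n ≡ 24 (mod 41) write n = 24 + 41t. Substituting into n ≡ 13 (mod 19) gives 41t ≡ 8 (mod 19), and since 3⁻¹ ≡ 13 (mod 19), t ≡ 9. Hence n ≡ 24 + 41·9 = 393 (mod 779).
From n ≡ 393 (mod 779) write n = 393 + 779t. Substituting into n ≡ 14 (mod 17) gives 779t ≡ 12 (mod 17), and since 14⁻¹ ≡ 11 (mod 17), t ≡ 13. Hence n ≡ 393 + 779·13 = 10520 (mod 13243).

10520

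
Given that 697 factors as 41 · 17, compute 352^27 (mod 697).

669

Mod 41: 352 ≡ 24; 24^27 ≡ 13 (mod 41).
Mod 17: 352 ≡ 12; by Fermat, exponent reduces to 27 mod 16 = 11; 12^11 ≡ 6 (mod 17).
Combine by CRT: x ≡ 13 (mod 41), x ≡ 6 (mod 17) ⇒ x ≡ 669 (mod 697).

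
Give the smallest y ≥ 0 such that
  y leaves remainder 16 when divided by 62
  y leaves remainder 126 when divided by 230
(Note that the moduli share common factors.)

3116

gcd(62, 230) = 2 and 2 | (126 − 16), so the pair is consistent; merging gives y ≡ 3116 (mod 7130), where 7130 = lcm(62, 230).
The solution is unique modulo lcm(62, 230) = 7130.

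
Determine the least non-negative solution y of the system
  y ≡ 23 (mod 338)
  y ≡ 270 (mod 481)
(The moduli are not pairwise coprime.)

gcd(338, 481) = 13 and 13 | (270 − 23), so the pair is consistent; merging gives y ≡ 1713 (mod 12506), where 12506 = lcm(338, 481).
The solution is unique modulo lcm(338, 481) = 12506.

1713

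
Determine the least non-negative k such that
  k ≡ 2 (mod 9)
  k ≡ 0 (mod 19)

38

From k ≡ 2 (mod 9) write k = 2 + 9t. Substituting into k ≡ 0 (mod 19) gives 9t ≡ 17 (mod 19), and since 9⁻¹ ≡ 17 (mod 19), t ≡ 4. Hence k ≡ 2 + 9·4 = 38 (mod 171).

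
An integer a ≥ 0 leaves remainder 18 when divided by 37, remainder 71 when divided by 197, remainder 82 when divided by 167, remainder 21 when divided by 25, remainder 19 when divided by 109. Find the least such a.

2226952096

The moduli are pairwise coprime; N = 37·197·167·25·109 = 3317041675.
N/37 = 89649775; 89649775 ≡ 33 (mod 37); 33·9 ≡ 1, so inverse 9.
N/197 = 16837775; 16837775 ≡ 185 (mod 197); 185·82 ≡ 1, so inverse 82.
N/167 = 19862525; 19862525 ≡ 46 (mod 167); 46·69 ≡ 1, so inverse 69.
N/25 = 132681667; 132681667 ≡ 17 (mod 25); 17·3 ≡ 1, so inverse 3.
N/109 = 30431575; 30431575 ≡ 83 (mod 109); 83·88 ≡ 1, so inverse 88.
a ≡ 18·89649775·9 + 71·16837775·82 + 82·19862525·69 + 21·132681667·3 + 19·30431575·88 = 284175494471.
284175494471 mod 3317041675 = 2226952096.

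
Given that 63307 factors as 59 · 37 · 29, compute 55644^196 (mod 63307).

Mod 59: 55644 ≡ 7; by Fermat, exponent reduces to 196 mod 58 = 22; 7^22 ≡ 45 (mod 59).
Mod 37: 55644 ≡ 33; by Fermat, exponent reduces to 196 mod 36 = 16; 33^16 ≡ 7 (mod 37).
Mod 29: 55644 ≡ 22; since 28 | 196, by Fermat 22^196 ≡ 1 (mod 29).
Combine by CRT: x ≡ 45 (mod 59), x ≡ 7 (mod 37), x ≡ 1 (mod 29) ⇒ x ≡ 26536 (mod 63307).

26536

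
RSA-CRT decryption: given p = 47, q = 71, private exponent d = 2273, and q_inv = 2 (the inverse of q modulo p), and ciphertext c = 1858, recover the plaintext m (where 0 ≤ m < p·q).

d_p = d mod (p−1) = 2273 mod 46 = 19; d_q = d mod (q−1) = 33.
m₁ = c^(d_p) mod p: c ≡ 25 (mod 47), and 25^19 mod 47 = 6.
m₂ = c^(d_q) mod q: c ≡ 12 (mod 71), and 12^33 mod 71 = 36.
h = q_inv·(m₁ − m₂) mod p = 2·(6 − 36) mod 47 = 34.
m = m₂ + h·q = 36 + 34·71 = 2450.

2450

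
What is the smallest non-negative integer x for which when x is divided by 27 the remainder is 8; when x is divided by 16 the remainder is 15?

143

Combine the congruences pairwise.
From x ≡ 8 (mod 27) write x = 8 + 27t. Substituting into x ≡ 15 (mod 16) gives 27t ≡ 7 (mod 16), and since 11⁻¹ ≡ 3 (mod 16), t ≡ 5. Hence x ≡ 8 + 27·5 = 143 (mod 432).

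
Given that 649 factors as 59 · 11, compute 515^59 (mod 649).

456

Mod 59: 515 ≡ 43; by Fermat, exponent reduces to 59 mod 58 = 1; 43^1 ≡ 43 (mod 59).
Mod 11: 515 ≡ 9; by Fermat, exponent reduces to 59 mod 10 = 9; 9^9 ≡ 5 (mod 11).
Combine by CRT: x ≡ 43 (mod 59), x ≡ 5 (mod 11) ⇒ x ≡ 456 (mod 649).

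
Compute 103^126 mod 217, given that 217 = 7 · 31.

Mod 7: 103 ≡ 5; since 6 | 126, by Fermat 5^126 ≡ 1 (mod 7).
Mod 31: 103 ≡ 10; by Fermat, exponent reduces to 126 mod 30 = 6; 10^6 ≡ 2 (mod 31).
Combine by CRT: x ≡ 1 (mod 7), x ≡ 2 (mod 31) ⇒ x ≡ 64 (mod 217).

64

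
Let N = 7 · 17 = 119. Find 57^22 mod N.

Mod 7: 57 ≡ 1; by Fermat, exponent reduces to 22 mod 6 = 4; 1^4 ≡ 1 (mod 7).
Mod 17: 57 ≡ 6; by Fermat, exponent reduces to 22 mod 16 = 6; 6^6 ≡ 8 (mod 17).
Combine by CRT: x ≡ 1 (mod 7), x ≡ 8 (mod 17) ⇒ x ≡ 8 (mod 119).

8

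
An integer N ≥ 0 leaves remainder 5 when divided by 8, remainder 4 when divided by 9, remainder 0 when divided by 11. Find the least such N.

517

From N ≡ 5 (mod 8) write N = 5 + 8t. Substituting into N ≡ 4 (mod 9) gives 8t ≡ 8 (mod 9), and since 8⁻¹ ≡ 8 (mod 9), t ≡ 1. Hence N ≡ 5 + 8·1 = 13 (mod 72).
From N ≡ 13 (mod 72) write N = 13 + 72t. Substituting into N ≡ 0 (mod 11) gives 72t ≡ 9 (mod 11), and since 6⁻¹ ≡ 2 (mod 11), t ≡ 7. Hence N ≡ 13 + 72·7 = 517 (mod 792).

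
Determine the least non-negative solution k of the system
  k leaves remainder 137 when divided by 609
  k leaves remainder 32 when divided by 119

746

gcd(609, 119) = 7 and 7 | (32 − 137), so the pair is consistent; merging gives k ≡ 746 (mod 10353), where 10353 = lcm(609, 119).
The solution is unique modulo lcm(609, 119) = 10353.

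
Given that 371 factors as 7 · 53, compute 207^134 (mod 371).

170

Mod 7: 207 ≡ 4; by Fermat, exponent reduces to 134 mod 6 = 2; 4^2 ≡ 2 (mod 7).
Mod 53: 207 ≡ 48; by Fermat, exponent reduces to 134 mod 52 = 30; 48^30 ≡ 11 (mod 53).
Combine by CRT: x ≡ 2 (mod 7), x ≡ 11 (mod 53) ⇒ x ≡ 170 (mod 371).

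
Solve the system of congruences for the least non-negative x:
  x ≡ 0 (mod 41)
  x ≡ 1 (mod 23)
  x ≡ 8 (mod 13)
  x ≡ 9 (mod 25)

287984

The moduli are pairwise coprime; N = 41·23·13·25 = 306475.
N/41 = 7475; 7475 ≡ 13 (mod 41); 13·19 ≡ 1, so inverse 19.
N/23 = 13325; 13325 ≡ 8 (mod 23); 8·3 ≡ 1, so inverse 3.
N/13 = 23575; 23575 ≡ 6 (mod 13); 6·11 ≡ 1, so inverse 11.
N/25 = 12259; 12259 ≡ 9 (mod 25); 9·14 ≡ 1, so inverse 14.
x ≡ 0·7475·19 + 1·13325·3 + 8·23575·11 + 9·12259·14 = 3659209.
3659209 mod 306475 = 287984.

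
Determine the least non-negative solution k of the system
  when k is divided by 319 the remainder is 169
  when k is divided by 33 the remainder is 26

Combine the congruences pairwise.
gcd(319, 33) = 11 and 11 | (26 − 169), so the pair is consistent; merging gives k ≡ 488 (mod 957), where 957 = lcm(319, 33).
The solution is unique modulo lcm(319, 33) = 957.

488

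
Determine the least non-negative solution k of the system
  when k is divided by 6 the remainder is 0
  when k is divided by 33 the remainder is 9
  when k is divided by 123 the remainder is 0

gcd(6, 33) = 3 and 3 | (9 − 0), so the pair is consistent; merging gives k ≡ 42 (mod 66), where 66 = lcm(6, 33).
gcd(66, 123) = 3 and 3 | (0 − 42), so the pair is consistent; merging gives k ≡ 1230 (mod 2706), where 2706 = lcm(66, 123).
The solution is unique modulo lcm(6, 33, 123) = 2706.

1230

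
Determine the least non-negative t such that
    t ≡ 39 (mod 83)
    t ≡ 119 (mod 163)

From t ≡ 39 (mod 83) write t = 39 + 83s. Substituting into t ≡ 119 (mod 163) gives 83s ≡ 80 (mod 163), and since 83⁻¹ ≡ 55 (mod 163), s ≡ 162. Hence t ≡ 39 + 83·162 = 13485 (mod 13529).

13485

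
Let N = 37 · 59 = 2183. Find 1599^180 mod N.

223

Mod 37: 1599 ≡ 8; since 36 | 180, by Fermat 8^180 ≡ 1 (mod 37).
Mod 59: 1599 ≡ 6; by Fermat, exponent reduces to 180 mod 58 = 6; 6^6 ≡ 46 (mod 59).
Combine by CRT: x ≡ 1 (mod 37), x ≡ 46 (mod 59) ⇒ x ≡ 223 (mod 2183).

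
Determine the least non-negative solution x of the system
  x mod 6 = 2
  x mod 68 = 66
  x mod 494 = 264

Combine the congruences pairwise.
gcd(6, 68) = 2 and 2 | (66 − 2), so the pair is consistent; merging gives x ≡ 134 (mod 204), where 204 = lcm(6, 68).
gcd(204, 494) = 2 and 2 | (264 − 134), so the pair is consistent; merging gives x ≡ 45218 (mod 50388), where 50388 = lcm(204, 494).
The solution is unique modulo lcm(6, 68, 494) = 50388.

45218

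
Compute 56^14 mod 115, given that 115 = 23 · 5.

Mod 23: 56 ≡ 10; 10^14 ≡ 12 (mod 23).
Mod 5: 56 ≡ 1; by Fermat, exponent reduces to 14 mod 4 = 2; 1^2 ≡ 1 (mod 5).
Combine by CRT: x ≡ 12 (mod 23), x ≡ 1 (mod 5) ⇒ x ≡ 81 (mod 115).

81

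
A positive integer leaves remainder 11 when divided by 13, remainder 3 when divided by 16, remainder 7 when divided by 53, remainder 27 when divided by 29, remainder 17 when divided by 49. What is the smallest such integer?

11139971

Combine the congruences pairwise.
From N ≡ 11 (mod 13) write N = 11 + 13t. Substituting into N ≡ 3 (mod 16) gives 13t ≡ 8 (mod 16), and since 13⁻¹ ≡ 5 (mod 16), t ≡ 8. Hence N ≡ 11 + 13·8 = 115 (mod 208).
From N ≡ 115 (mod 208) write N = 115 + 208t. Substituting into N ≡ 7 (mod 53) gives 208t ≡ 51 (mod 53), and since 49⁻¹ ≡ 13 (mod 53), t ≡ 27. Hence N ≡ 115 + 208·27 = 5731 (mod 11024).
From N ≡ 5731 (mod 11024) write N = 5731 + 11024t. Substituting into N ≡ 27 (mod 29) gives 11024t ≡ 9 (mod 29), and since 4⁻¹ ≡ 22 (mod 29), t ≡ 24. Hence N ≡ 5731 + 11024·24 = 270307 (mod 319696).
From N ≡ 270307 (mod 319696) write N = 270307 + 319696t. Substituting into N ≡ 17 (mod 49) gives 319696t ≡ 43 (mod 49), and since 20⁻¹ ≡ 27 (mod 49), t ≡ 34. Hence N ≡ 270307 + 319696·34 = 11139971 (mod 15665104).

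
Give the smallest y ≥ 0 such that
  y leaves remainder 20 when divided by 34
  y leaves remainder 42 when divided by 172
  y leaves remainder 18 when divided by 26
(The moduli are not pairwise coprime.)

gcd(34, 172) = 2 and 2 | (42 − 20), so the pair is consistent; merging gives y ≡ 1074 (mod 2924), where 2924 = lcm(34, 172).
gcd(2924, 26) = 2 and 2 | (18 − 1074), so the pair is consistent; merging gives y ≡ 9846 (mod 38012), where 38012 = lcm(2924, 26).
The solution is unique modulo lcm(34, 172, 26) = 38012.

9846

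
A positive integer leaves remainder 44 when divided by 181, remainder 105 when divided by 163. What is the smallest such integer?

Combine the congruences pairwise.
From t ≡ 44 (mod 181) write t = 44 + 181s. Substituting into t ≡ 105 (mod 163) gives 181s ≡ 61 (mod 163), and since 18⁻¹ ≡ 154 (mod 163), s ≡ 103. Hence t ≡ 44 + 181·103 = 18687 (mod 29503).

18687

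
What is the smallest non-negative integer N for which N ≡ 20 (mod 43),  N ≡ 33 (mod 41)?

1181

Combine the congruences pairwise.
From N ≡ 20 (mod 43) write N = 20 + 43t. Substituting into N ≡ 33 (mod 41) gives 43t ≡ 13 (mod 41), and since 2⁻¹ ≡ 21 (mod 41), t ≡ 27. Hence N ≡ 20 + 43·27 = 1181 (mod 1763).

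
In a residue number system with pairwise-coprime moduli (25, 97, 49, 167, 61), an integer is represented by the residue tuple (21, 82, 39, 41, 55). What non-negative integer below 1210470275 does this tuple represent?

Combine the congruences pairwise.
From x ≡ 21 (mod 25) write x = 21 + 25t. Substituting into x ≡ 82 (mod 97) gives 25t ≡ 61 (mod 97), and since 25⁻¹ ≡ 66 (mod 97), t ≡ 49. Hence x ≡ 21 + 25·49 = 1246 (mod 2425).
From x ≡ 1246 (mod 2425) write x = 1246 + 2425t. Substituting into x ≡ 39 (mod 49) gives 2425t ≡ 18 (mod 49), and since 24⁻¹ ≡ 47 (mod 49), t ≡ 13. Hence x ≡ 1246 + 2425·13 = 32771 (mod 118825).
From x ≡ 32771 (mod 118825) write x = 32771 + 118825t. Substituting into x ≡ 41 (mod 167) gives 118825t ≡ 2 (mod 167), and since 88⁻¹ ≡ 93 (mod 167), t ≡ 19. Hence x ≡ 32771 + 118825·19 = 2290446 (mod 19843775).
From x ≡ 2290446 (mod 19843775) write x = 2290446 + 19843775t. Substituting into x ≡ 55 (mod 61) gives 19843775t ≡ 37 (mod 61), and since 48⁻¹ ≡ 14 (mod 61), t ≡ 30. Hence x ≡ 2290446 + 19843775·30 = 597603696 (mod 1210470275).

597603696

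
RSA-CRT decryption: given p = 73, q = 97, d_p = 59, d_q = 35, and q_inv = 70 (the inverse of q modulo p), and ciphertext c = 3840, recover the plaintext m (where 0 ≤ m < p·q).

118

m₁ = c^(d_p) mod p: c ≡ 44 (mod 73), and 44^59 mod 73 = 45.
m₂ = c^(d_q) mod q: c ≡ 57 (mod 97), and 57^35 mod 97 = 21.
h = q_inv·(m₁ − m₂) mod p = 70·(45 − 21) mod 73 = 1.
m = m₂ + h·q = 21 + 1·97 = 118.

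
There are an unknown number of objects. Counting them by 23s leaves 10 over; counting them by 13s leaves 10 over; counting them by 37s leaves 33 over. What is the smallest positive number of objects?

5990

Combine the congruences pairwise.
From N ≡ 10 (mod 23) write N = 10 + 23t. Substituting into N ≡ 10 (mod 13) gives 23t ≡ 0 (mod 13), and since 10⁻¹ ≡ 4 (mod 13), t ≡ 0. Hence N ≡ 10 + 23·0 = 10 (mod 299).
From N ≡ 10 (mod 299) write N = 10 + 299t. Substituting into N ≡ 33 (mod 37) gives 299t ≡ 23 (mod 37), and since 3⁻¹ ≡ 25 (mod 37), t ≡ 20. Hence N ≡ 10 + 299·20 = 5990 (mod 11063).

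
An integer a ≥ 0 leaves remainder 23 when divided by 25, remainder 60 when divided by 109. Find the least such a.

823

From a ≡ 23 (mod 25) write a = 23 + 25t. Substituting into a ≡ 60 (mod 109) gives 25t ≡ 37 (mod 109), and since 25⁻¹ ≡ 48 (mod 109), t ≡ 32. Hence a ≡ 23 + 25·32 = 823 (mod 2725).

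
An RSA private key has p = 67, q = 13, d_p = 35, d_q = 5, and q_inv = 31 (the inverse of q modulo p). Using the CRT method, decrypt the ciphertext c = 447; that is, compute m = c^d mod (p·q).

m₁ = c^(d_p) mod p: c ≡ 45 (mod 67), and 45^35 mod 67 = 52.
m₂ = c^(d_q) mod q: c ≡ 5 (mod 13), and 5^5 mod 13 = 5.
h = q_inv·(m₁ − m₂) mod p = 31·(52 − 5) mod 67 = 50.
m = m₂ + h·q = 5 + 50·13 = 655.

655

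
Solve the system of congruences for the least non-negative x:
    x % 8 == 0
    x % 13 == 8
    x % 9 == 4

112

From x ≡ 0 (mod 8) write x = 0 + 8t. Substituting into x ≡ 8 (mod 13) gives 8t ≡ 8 (mod 13), and since 8⁻¹ ≡ 5 (mod 13), t ≡ 1. Hence x ≡ 0 + 8·1 = 8 (mod 104).
From x ≡ 8 (mod 104) write x = 8 + 104t. Substituting into x ≡ 4 (mod 9) gives 104t ≡ 5 (mod 9), and since 5⁻¹ ≡ 2 (mod 9), t ≡ 1. Hence x ≡ 8 + 104·1 = 112 (mod 936).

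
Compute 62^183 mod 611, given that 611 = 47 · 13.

116

Mod 47: 62 ≡ 15; by Fermat, exponent reduces to 183 mod 46 = 45; 15^45 ≡ 22 (mod 47).
Mod 13: 62 ≡ 10; by Fermat, exponent reduces to 183 mod 12 = 3; 10^3 ≡ 12 (mod 13).
Combine by CRT: x ≡ 22 (mod 47), x ≡ 12 (mod 13) ⇒ x ≡ 116 (mod 611).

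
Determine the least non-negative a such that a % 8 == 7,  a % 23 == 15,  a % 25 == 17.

From a ≡ 7 (mod 8) write a = 7 + 8t. Substituting into a ≡ 15 (mod 23) gives 8t ≡ 8 (mod 23), and since 8⁻¹ ≡ 3 (mod 23), t ≡ 1. Hence a ≡ 7 + 8·1 = 15 (mod 184).
From a ≡ 15 (mod 184) write a = 15 + 184t. Substituting into a ≡ 17 (mod 25) gives 184t ≡ 2 (mod 25), and since 9⁻¹ ≡ 14 (mod 25), t ≡ 3. Hence a ≡ 15 + 184·3 = 567 (mod 4600).

567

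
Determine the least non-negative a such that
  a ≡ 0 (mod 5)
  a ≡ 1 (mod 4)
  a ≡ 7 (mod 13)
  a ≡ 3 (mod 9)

345

The moduli are pairwise coprime; N = 5·4·13·9 = 2340.
N/5 = 468; 468 ≡ 3 (mod 5); 3·2 ≡ 1, so inverse 2.
N/4 = 585; 585 ≡ 1 (mod 4), inverse 1.
N/13 = 180; 180 ≡ 11 (mod 13); 11·6 ≡ 1, so inverse 6.
N/9 = 260; 260 ≡ 8 (mod 9); 8·8 ≡ 1, so inverse 8.
a ≡ 0·468·2 + 1·585·1 + 7·180·6 + 3·260·8 = 14385.
14385 mod 2340 = 345.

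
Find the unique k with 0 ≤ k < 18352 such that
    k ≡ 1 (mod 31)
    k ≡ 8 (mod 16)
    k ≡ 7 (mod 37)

The moduli are pairwise coprime; N = 31·16·37 = 18352.
N/31 = 592; 592 ≡ 3 (mod 31); 3·21 ≡ 1, so inverse 21.
N/16 = 1147; 1147 ≡ 11 (mod 16); 11·3 ≡ 1, so inverse 3.
N/37 = 496; 496 ≡ 15 (mod 37); 15·5 ≡ 1, so inverse 5.
k ≡ 1·592·21 + 8·1147·3 + 7·496·5 = 57320.
57320 mod 18352 = 2264.

2264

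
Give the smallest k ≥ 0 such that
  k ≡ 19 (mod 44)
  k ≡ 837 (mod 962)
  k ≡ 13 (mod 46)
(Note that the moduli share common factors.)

442395

gcd(44, 962) = 2 and 2 | (837 − 19), so the pair is consistent; merging gives k ≡ 19115 (mod 21164), where 21164 = lcm(44, 962).
gcd(21164, 46) = 2 and 2 | (13 − 19115), so the pair is consistent; merging gives k ≡ 442395 (mod 486772), where 486772 = lcm(21164, 46).
The solution is unique modulo lcm(44, 962, 46) = 486772.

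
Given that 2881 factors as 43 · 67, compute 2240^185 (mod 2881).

1913

Mod 43: 2240 ≡ 4; by Fermat, exponent reduces to 185 mod 42 = 17; 4^17 ≡ 21 (mod 43).
Mod 67: 2240 ≡ 29; by Fermat, exponent reduces to 185 mod 66 = 53; 29^53 ≡ 37 (mod 67).
Combine by CRT: x ≡ 21 (mod 43), x ≡ 37 (mod 67) ⇒ x ≡ 1913 (mod 2881).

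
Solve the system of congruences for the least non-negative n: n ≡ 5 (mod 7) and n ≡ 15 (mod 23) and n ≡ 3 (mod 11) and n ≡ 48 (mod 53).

3281

From n ≡ 5 (mod 7) write n = 5 + 7t. Substituting into n ≡ 15 (mod 23) gives 7t ≡ 10 (mod 23), and since 7⁻¹ ≡ 10 (mod 23), t ≡ 8. Hence n ≡ 5 + 7·8 = 61 (mod 161).
From n ≡ 61 (mod 161) write n = 61 + 161t. Substituting into n ≡ 3 (mod 11) gives 161t ≡ 8 (mod 11), and since 7⁻¹ ≡ 8 (mod 11), t ≡ 9. Hence n ≡ 61 + 161·9 = 1510 (mod 1771).
From n ≡ 1510 (mod 1771) write n = 1510 + 1771t. Substituting into n ≡ 48 (mod 53) gives 1771t ≡ 22 (mod 53), and since 22⁻¹ ≡ 41 (mod 53), t ≡ 1. Hence n ≡ 1510 + 1771·1 = 3281 (mod 93863).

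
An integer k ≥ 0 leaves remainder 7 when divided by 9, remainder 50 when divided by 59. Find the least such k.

From k ≡ 7 (mod 9) write k = 7 + 9t. Substituting into k ≡ 50 (mod 59) gives 9t ≡ 43 (mod 59), and since 9⁻¹ ≡ 46 (mod 59), t ≡ 31. Hence k ≡ 7 + 9·31 = 286 (mod 531).

286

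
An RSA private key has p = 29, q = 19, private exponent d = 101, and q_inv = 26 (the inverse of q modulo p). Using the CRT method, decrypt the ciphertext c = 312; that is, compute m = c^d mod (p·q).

d_p = d mod (p−1) = 101 mod 28 = 17; d_q = d mod (q−1) = 11.
m₁ = c^(d_p) mod p: c ≡ 22 (mod 29), and 22^17 mod 29 = 5.
m₂ = c^(d_q) mod q: c ≡ 8 (mod 19), and 8^11 mod 19 = 12.
h = q_inv·(m₁ − m₂) mod p = 26·(5 − 12) mod 29 = 21.
m = m₂ + h·q = 12 + 21·19 = 411.

411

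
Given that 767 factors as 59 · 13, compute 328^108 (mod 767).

Mod 59: 328 ≡ 33; by Fermat, exponent reduces to 108 mod 58 = 50; 33^50 ≡ 19 (mod 59).
Mod 13: 328 ≡ 3; since 12 | 108, by Fermat 3^108 ≡ 1 (mod 13).
Combine by CRT: x ≡ 19 (mod 59), x ≡ 1 (mod 13) ⇒ x ≡ 196 (mod 767).

196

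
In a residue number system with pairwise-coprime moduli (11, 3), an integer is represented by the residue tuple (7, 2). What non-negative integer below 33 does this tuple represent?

29

Combine the congruences pairwise.
From x ≡ 7 (mod 11) write x = 7 + 11t. Substituting into x ≡ 2 (mod 3) gives 11t ≡ 1 (mod 3), and since 2⁻¹ ≡ 2 (mod 3), t ≡ 2. Hence x ≡ 7 + 11·2 = 29 (mod 33).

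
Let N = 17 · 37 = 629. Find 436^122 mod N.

Mod 17: 436 ≡ 11; by Fermat, exponent reduces to 122 mod 16 = 10; 11^10 ≡ 15 (mod 17).
Mod 37: 436 ≡ 29; by Fermat, exponent reduces to 122 mod 36 = 14; 29^14 ≡ 27 (mod 37).
Combine by CRT: x ≡ 15 (mod 17), x ≡ 27 (mod 37) ⇒ x ≡ 508 (mod 629).

508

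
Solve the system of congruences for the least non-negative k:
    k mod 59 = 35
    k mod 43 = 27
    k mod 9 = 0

From k ≡ 35 (mod 59) write k = 35 + 59t. Substituting into k ≡ 27 (mod 43) gives 59t ≡ 35 (mod 43), and since 16⁻¹ ≡ 35 (mod 43), t ≡ 21. Hence k ≡ 35 + 59·21 = 1274 (mod 2537).
From k ≡ 1274 (mod 2537) write k = 1274 + 2537t. Substituting into k ≡ 0 (mod 9) gives 2537t ≡ 4 (mod 9), and since 8⁻¹ ≡ 8 (mod 9), t ≡ 5. Hence k ≡ 1274 + 2537·5 = 13959 (mod 22833).

13959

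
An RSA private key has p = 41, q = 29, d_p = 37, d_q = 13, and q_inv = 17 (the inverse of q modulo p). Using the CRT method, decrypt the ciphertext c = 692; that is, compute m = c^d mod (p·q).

m₁ = c^(d_p) mod p: c ≡ 36 (mod 41), and 36^37 mod 41 = 20.
m₂ = c^(d_q) mod q: c ≡ 25 (mod 29), and 25^13 mod 29 = 7.
h = q_inv·(m₁ − m₂) mod p = 17·(20 − 7) mod 41 = 16.
m = m₂ + h·q = 7 + 16·29 = 471.

471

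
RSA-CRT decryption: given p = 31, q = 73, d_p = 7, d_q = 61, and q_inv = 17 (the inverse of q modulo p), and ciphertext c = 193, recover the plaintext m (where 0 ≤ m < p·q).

m₁ = c^(d_p) mod p: c ≡ 7 (mod 31), and 7^7 mod 31 = 28.
m₂ = c^(d_q) mod q: c ≡ 47 (mod 73), and 47^61 mod 73 = 62.
h = q_inv·(m₁ − m₂) mod p = 17·(28 − 62) mod 31 = 11.
m = m₂ + h·q = 62 + 11·73 = 865.

865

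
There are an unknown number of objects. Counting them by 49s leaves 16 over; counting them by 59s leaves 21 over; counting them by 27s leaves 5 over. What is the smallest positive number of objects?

From N ≡ 16 (mod 49) write N = 16 + 49t. Substituting into N ≡ 21 (mod 59) gives 49t ≡ 5 (mod 59), and since 49⁻¹ ≡ 53 (mod 59), t ≡ 29. Hence N ≡ 16 + 49·29 = 1437 (mod 2891).
From N ≡ 1437 (mod 2891) write N = 1437 + 2891t. Substituting into N ≡ 5 (mod 27) gives 2891t ≡ 26 (mod 27), and since 2⁻¹ ≡ 14 (mod 27), t ≡ 13. Hence N ≡ 1437 + 2891·13 = 39020 (mod 78057).

39020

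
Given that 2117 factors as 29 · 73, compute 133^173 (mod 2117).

Mod 29: 133 ≡ 17; by Fermat, exponent reduces to 173 mod 28 = 5; 17^5 ≡ 17 (mod 29).
Mod 73: 133 ≡ 60; by Fermat, exponent reduces to 173 mod 72 = 29; 60^29 ≡ 62 (mod 73).
Combine by CRT: x ≡ 17 (mod 29), x ≡ 62 (mod 73) ⇒ x ≡ 1960 (mod 2117).

1960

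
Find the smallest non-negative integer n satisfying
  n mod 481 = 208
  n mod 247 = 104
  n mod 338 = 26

gcd(481, 247) = 13 and 13 | (104 − 208), so the pair is consistent; merging gives n ≡ 4056 (mod 9139), where 9139 = lcm(481, 247).
gcd(9139, 338) = 13 and 13 | (26 − 4056), so the pair is consistent; merging gives n ≡ 22334 (mod 237614), where 237614 = lcm(9139, 338).
The solution is unique modulo lcm(481, 247, 338) = 237614.

22334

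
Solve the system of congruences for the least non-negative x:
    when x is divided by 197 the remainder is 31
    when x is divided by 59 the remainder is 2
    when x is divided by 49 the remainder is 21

Combine the congruences pairwise.
From x ≡ 31 (mod 197) write x = 31 + 197t. Substituting into x ≡ 2 (mod 59) gives 197t ≡ 30 (mod 59), and since 20⁻¹ ≡ 3 (mod 59), t ≡ 31. Hence x ≡ 31 + 197·31 = 6138 (mod 11623).
From x ≡ 6138 (mod 11623) write x = 6138 + 11623t. Substituting into x ≡ 21 (mod 49) gives 11623t ≡ 8 (mod 49), and since 10⁻¹ ≡ 5 (mod 49), t ≡ 40. Hence x ≡ 6138 + 11623·40 = 471058 (mod 569527).

471058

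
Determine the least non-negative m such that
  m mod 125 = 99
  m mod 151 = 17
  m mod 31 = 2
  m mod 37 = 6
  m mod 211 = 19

422955849

The moduli are pairwise coprime; N = 125·151·31·37·211 = 4568070875.
N/125 = 36544567; 36544567 ≡ 67 (mod 125); 67·28 ≡ 1, so inverse 28.
N/151 = 30252125; 30252125 ≡ 30 (mod 151); 30·146 ≡ 1, so inverse 146.
N/31 = 147357125; 147357125 ≡ 20 (mod 31); 20·14 ≡ 1, so inverse 14.
N/37 = 123461375; 123461375 ≡ 34 (mod 37); 34·12 ≡ 1, so inverse 12.
N/211 = 21649625; 21649625 ≡ 181 (mod 211); 181·7 ≡ 1, so inverse 7.
m ≡ 99·36544567·28 + 17·30252125·146 + 2·147357125·14 + 6·123461375·12 + 19·21649625·7 = 192281932599.
192281932599 mod 4568070875 = 422955849.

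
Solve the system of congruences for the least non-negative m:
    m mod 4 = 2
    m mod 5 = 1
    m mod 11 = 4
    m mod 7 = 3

Combine the congruences pairwise.
From m ≡ 2 (mod 4) write m = 2 + 4t. Substituting into m ≡ 1 (mod 5) gives 4t ≡ 4 (mod 5), and since 4⁻¹ ≡ 4 (mod 5), t ≡ 1. Hence m ≡ 2 + 4·1 = 6 (mod 20).
From m ≡ 6 (mod 20) write m = 6 + 20t. Substituting into m ≡ 4 (mod 11) gives 20t ≡ 9 (mod 11), and since 9⁻¹ ≡ 5 (mod 11), t ≡ 1. Hence m ≡ 6 + 20·1 = 26 (mod 220).
From m ≡ 26 (mod 220) write m = 26 + 220t. Substituting into m ≡ 3 (mod 7) gives 220t ≡ 5 (mod 7), and since 3⁻¹ ≡ 5 (mod 7), t ≡ 4. Hence m ≡ 26 + 220·4 = 906 (mod 1540).

906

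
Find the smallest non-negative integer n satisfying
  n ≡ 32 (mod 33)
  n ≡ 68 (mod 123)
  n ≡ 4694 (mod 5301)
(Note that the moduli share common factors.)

gcd(33, 123) = 3 and 3 | (68 − 32), so the pair is consistent; merging gives n ≡ 560 (mod 1353), where 1353 = lcm(33, 123).
gcd(1353, 5301) = 3 and 3 | (4694 − 560), so the pair is consistent; merging gives n ≡ 460580 (mod 2390751), where 2390751 = lcm(1353, 5301).
The solution is unique modulo lcm(33, 123, 5301) = 2390751.

460580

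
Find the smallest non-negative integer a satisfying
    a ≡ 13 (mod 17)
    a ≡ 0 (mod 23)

From a ≡ 13 (mod 17) write a = 13 + 17t. Substituting into a ≡ 0 (mod 23) gives 17t ≡ 10 (mod 23), and since 17⁻¹ ≡ 19 (mod 23), t ≡ 6. Hence a ≡ 13 + 17·6 = 115 (mod 391).

115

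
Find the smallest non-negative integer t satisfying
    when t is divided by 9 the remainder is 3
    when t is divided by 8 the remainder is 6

Combine the congruences pairwise.
From t ≡ 3 (mod 9) write t = 3 + 9s. Substituting into t ≡ 6 (mod 8) gives 9s ≡ 3 (mod 8), and since 1⁻¹ ≡ 1 (mod 8), s ≡ 3. Hence t ≡ 3 + 9·3 = 30 (mod 72).

30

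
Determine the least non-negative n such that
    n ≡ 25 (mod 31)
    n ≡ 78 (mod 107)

2753

Combine the congruences pairwise.
From n ≡ 25 (mod 31) write n = 25 + 31t. Substituting into n ≡ 78 (mod 107) gives 31t ≡ 53 (mod 107), and since 31⁻¹ ≡ 38 (mod 107), t ≡ 88. Hence n ≡ 25 + 31·88 = 2753 (mod 3317).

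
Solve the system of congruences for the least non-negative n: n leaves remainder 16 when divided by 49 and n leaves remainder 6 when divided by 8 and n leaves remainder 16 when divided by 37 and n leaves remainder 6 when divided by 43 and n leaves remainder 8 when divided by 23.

11178974

From n ≡ 16 (mod 49) write n = 16 + 49t. Substituting into n ≡ 6 (mod 8) gives 49t ≡ 6 (mod 8), and since 1⁻¹ ≡ 1 (mod 8), t ≡ 6. Hence n ≡ 16 + 49·6 = 310 (mod 392).
From n ≡ 310 (mod 392) write n = 310 + 392t. Substituting into n ≡ 16 (mod 37) gives 392t ≡ 2 (mod 37), and since 22⁻¹ ≡ 32 (mod 37), t ≡ 27. Hence n ≡ 310 + 392·27 = 10894 (mod 14504).
From n ≡ 10894 (mod 14504) write n = 10894 + 14504t. Substituting into n ≡ 6 (mod 43) gives 14504t ≡ 34 (mod 43), and since 13⁻¹ ≡ 10 (mod 43), t ≡ 39. Hence n ≡ 10894 + 14504·39 = 576550 (mod 623672).
From n ≡ 576550 (mod 623672) write n = 576550 + 623672t. Substituting into n ≡ 8 (mod 23) gives 623672t ≡ 22 (mod 23), and since 4⁻¹ ≡ 6 (mod 23), t ≡ 17. Hence n ≡ 576550 + 623672·17 = 11178974 (mod 14344456).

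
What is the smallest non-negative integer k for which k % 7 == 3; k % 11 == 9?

Combine the congruences pairwise.
From k ≡ 3 (mod 7) write k = 3 + 7t. Substituting into k ≡ 9 (mod 11) gives 7t ≡ 6 (mod 11), and since 7⁻¹ ≡ 8 (mod 11), t ≡ 4. Hence k ≡ 3 + 7·4 = 31 (mod 77).

31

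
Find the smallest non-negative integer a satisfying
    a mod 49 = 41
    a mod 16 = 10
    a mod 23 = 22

The moduli are pairwise coprime; N = 49·16·23 = 18032.
N/49 = 368; 368 ≡ 25 (mod 49); 25·2 ≡ 1, so inverse 2.
N/16 = 1127; 1127 ≡ 7 (mod 16); 7·7 ≡ 1, so inverse 7.
N/23 = 784; 784 ≡ 2 (mod 23); 2·12 ≡ 1, so inverse 12.
a ≡ 41·368·2 + 10·1127·7 + 22·784·12 = 316042.
316042 mod 18032 = 9498.

9498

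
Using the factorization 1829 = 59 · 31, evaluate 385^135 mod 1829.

Mod 59: 385 ≡ 31; by Fermat, exponent reduces to 135 mod 58 = 19; 31^19 ≡ 8 (mod 59).
Mod 31: 385 ≡ 13; by Fermat, exponent reduces to 135 mod 30 = 15; 13^15 ≡ 30 (mod 31).
Combine by CRT: x ≡ 8 (mod 59), x ≡ 30 (mod 31) ⇒ x ≡ 185 (mod 1829).

185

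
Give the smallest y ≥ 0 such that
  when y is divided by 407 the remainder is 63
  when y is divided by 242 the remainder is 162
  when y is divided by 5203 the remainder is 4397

20006

gcd(407, 242) = 11 and 11 | (162 − 63), so the pair is consistent; merging gives y ≡ 2098 (mod 8954), where 8954 = lcm(407, 242).
gcd(8954, 5203) = 121 and 121 | (4397 − 2098), so the pair is consistent; merging gives y ≡ 20006 (mod 385022), where 385022 = lcm(8954, 5203).
The solution is unique modulo lcm(407, 242, 5203) = 385022.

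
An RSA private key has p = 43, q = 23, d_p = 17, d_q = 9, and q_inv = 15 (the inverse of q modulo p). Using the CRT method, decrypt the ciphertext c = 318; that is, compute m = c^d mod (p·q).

539

m₁ = c^(d_p) mod p: c ≡ 17 (mod 43), and 17^17 mod 43 = 23.
m₂ = c^(d_q) mod q: c ≡ 19 (mod 23), and 19^9 mod 23 = 10.
h = q_inv·(m₁ − m₂) mod p = 15·(23 − 10) mod 43 = 23.
m = m₂ + h·q = 10 + 23·23 = 539.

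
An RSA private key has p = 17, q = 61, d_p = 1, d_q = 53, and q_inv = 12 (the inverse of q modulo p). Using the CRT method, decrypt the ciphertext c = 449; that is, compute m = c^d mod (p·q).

500

m₁ = c^(d_p) mod p: c ≡ 7 (mod 17), and 7^1 mod 17 = 7.
m₂ = c^(d_q) mod q: c ≡ 22 (mod 61), and 22^53 mod 61 = 12.
h = q_inv·(m₁ − m₂) mod p = 12·(7 − 12) mod 17 = 8.
m = m₂ + h·q = 12 + 8·61 = 500.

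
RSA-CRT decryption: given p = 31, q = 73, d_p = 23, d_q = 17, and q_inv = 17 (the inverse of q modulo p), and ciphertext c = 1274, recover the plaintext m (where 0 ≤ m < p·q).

m₁ = c^(d_p) mod p: c ≡ 3 (mod 31), and 3^23 mod 31 = 11.
m₂ = c^(d_q) mod q: c ≡ 33 (mod 73), and 33^17 mod 73 = 34.
h = q_inv·(m₁ − m₂) mod p = 17·(11 − 34) mod 31 = 12.
m = m₂ + h·q = 34 + 12·73 = 910.

910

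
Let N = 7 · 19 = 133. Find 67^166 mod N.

Mod 7: 67 ≡ 4; by Fermat, exponent reduces to 166 mod 6 = 4; 4^4 ≡ 4 (mod 7).
Mod 19: 67 ≡ 10; by Fermat, exponent reduces to 166 mod 18 = 4; 10^4 ≡ 6 (mod 19).
Combine by CRT: x ≡ 4 (mod 7), x ≡ 6 (mod 19) ⇒ x ≡ 25 (mod 133).

25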